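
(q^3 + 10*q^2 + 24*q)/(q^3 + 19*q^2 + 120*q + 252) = q*(q + 4)/(q^2 + 13*q + 42)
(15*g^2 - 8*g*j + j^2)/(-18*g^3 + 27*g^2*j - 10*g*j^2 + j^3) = (-5*g + j)/(6*g^2 - 7*g*j + j^2)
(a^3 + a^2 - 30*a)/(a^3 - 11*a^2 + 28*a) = (a^2 + a - 30)/(a^2 - 11*a + 28)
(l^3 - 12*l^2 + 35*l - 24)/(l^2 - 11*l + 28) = (l^3 - 12*l^2 + 35*l - 24)/(l^2 - 11*l + 28)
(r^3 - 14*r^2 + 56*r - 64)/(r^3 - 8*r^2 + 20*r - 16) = (r - 8)/(r - 2)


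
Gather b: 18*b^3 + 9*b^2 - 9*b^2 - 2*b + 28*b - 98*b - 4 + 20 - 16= 18*b^3 - 72*b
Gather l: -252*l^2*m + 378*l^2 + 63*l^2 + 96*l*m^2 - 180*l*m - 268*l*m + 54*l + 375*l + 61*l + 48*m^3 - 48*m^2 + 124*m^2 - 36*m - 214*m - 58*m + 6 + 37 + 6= l^2*(441 - 252*m) + l*(96*m^2 - 448*m + 490) + 48*m^3 + 76*m^2 - 308*m + 49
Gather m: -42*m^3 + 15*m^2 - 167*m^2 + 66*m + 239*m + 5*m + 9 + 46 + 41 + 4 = -42*m^3 - 152*m^2 + 310*m + 100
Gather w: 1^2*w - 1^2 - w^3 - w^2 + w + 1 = -w^3 - w^2 + 2*w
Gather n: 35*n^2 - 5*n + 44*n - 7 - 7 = 35*n^2 + 39*n - 14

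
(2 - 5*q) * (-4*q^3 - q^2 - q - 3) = 20*q^4 - 3*q^3 + 3*q^2 + 13*q - 6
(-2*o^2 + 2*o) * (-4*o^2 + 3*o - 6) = 8*o^4 - 14*o^3 + 18*o^2 - 12*o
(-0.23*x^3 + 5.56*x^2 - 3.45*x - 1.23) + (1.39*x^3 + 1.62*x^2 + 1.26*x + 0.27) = 1.16*x^3 + 7.18*x^2 - 2.19*x - 0.96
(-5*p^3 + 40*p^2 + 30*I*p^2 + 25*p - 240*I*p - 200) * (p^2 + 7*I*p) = -5*p^5 + 40*p^4 - 5*I*p^4 - 185*p^3 + 40*I*p^3 + 1480*p^2 + 175*I*p^2 - 1400*I*p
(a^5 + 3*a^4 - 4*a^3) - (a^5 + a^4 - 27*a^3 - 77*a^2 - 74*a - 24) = 2*a^4 + 23*a^3 + 77*a^2 + 74*a + 24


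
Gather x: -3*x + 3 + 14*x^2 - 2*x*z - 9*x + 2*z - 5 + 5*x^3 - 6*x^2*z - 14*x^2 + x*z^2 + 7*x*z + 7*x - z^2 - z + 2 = 5*x^3 - 6*x^2*z + x*(z^2 + 5*z - 5) - z^2 + z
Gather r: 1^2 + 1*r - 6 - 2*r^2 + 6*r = -2*r^2 + 7*r - 5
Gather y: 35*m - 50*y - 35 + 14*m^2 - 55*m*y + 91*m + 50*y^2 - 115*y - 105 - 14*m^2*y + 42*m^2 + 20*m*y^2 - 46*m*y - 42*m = 56*m^2 + 84*m + y^2*(20*m + 50) + y*(-14*m^2 - 101*m - 165) - 140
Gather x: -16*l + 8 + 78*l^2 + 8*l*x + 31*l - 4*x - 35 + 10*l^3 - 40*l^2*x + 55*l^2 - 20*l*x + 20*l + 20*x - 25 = 10*l^3 + 133*l^2 + 35*l + x*(-40*l^2 - 12*l + 16) - 52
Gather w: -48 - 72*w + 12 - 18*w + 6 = -90*w - 30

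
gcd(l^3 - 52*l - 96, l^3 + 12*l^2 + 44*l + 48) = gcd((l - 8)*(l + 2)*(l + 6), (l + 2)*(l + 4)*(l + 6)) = l^2 + 8*l + 12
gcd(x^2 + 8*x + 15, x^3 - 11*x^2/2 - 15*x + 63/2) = x + 3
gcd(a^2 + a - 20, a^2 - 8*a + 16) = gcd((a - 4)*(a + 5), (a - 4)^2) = a - 4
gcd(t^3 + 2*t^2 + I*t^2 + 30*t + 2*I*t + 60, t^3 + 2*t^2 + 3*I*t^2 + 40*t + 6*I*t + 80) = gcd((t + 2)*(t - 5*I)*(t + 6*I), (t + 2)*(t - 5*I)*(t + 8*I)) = t^2 + t*(2 - 5*I) - 10*I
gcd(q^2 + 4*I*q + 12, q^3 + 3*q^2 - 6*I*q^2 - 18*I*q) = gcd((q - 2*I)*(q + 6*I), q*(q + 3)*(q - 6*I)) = 1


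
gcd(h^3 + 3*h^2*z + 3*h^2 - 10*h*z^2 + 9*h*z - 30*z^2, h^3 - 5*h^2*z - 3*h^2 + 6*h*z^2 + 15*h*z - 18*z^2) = -h + 2*z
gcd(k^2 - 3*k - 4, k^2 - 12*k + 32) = k - 4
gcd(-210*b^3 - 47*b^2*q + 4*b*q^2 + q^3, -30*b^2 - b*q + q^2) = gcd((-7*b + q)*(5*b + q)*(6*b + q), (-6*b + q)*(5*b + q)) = 5*b + q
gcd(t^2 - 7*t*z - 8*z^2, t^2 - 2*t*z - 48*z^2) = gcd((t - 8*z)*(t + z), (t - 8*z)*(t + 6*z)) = -t + 8*z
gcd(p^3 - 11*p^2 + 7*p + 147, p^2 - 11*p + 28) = p - 7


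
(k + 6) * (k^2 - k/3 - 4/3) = k^3 + 17*k^2/3 - 10*k/3 - 8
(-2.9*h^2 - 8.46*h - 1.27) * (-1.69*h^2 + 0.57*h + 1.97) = 4.901*h^4 + 12.6444*h^3 - 8.3889*h^2 - 17.3901*h - 2.5019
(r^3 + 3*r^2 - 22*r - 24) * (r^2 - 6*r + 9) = r^5 - 3*r^4 - 31*r^3 + 135*r^2 - 54*r - 216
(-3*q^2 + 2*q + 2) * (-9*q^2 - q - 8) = 27*q^4 - 15*q^3 + 4*q^2 - 18*q - 16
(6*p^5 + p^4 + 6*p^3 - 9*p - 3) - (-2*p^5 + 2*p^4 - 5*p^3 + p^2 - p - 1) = 8*p^5 - p^4 + 11*p^3 - p^2 - 8*p - 2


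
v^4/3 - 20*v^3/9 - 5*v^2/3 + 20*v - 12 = (v/3 + 1)*(v - 6)*(v - 3)*(v - 2/3)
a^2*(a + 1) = a^3 + a^2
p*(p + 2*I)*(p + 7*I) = p^3 + 9*I*p^2 - 14*p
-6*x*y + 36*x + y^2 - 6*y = (-6*x + y)*(y - 6)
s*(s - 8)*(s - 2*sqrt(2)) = s^3 - 8*s^2 - 2*sqrt(2)*s^2 + 16*sqrt(2)*s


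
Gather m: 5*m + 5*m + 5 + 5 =10*m + 10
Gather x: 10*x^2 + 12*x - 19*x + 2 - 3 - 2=10*x^2 - 7*x - 3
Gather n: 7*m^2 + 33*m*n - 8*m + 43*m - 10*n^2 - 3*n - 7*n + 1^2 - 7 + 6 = 7*m^2 + 35*m - 10*n^2 + n*(33*m - 10)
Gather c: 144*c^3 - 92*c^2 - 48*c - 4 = 144*c^3 - 92*c^2 - 48*c - 4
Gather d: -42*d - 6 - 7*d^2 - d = -7*d^2 - 43*d - 6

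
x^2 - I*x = x*(x - I)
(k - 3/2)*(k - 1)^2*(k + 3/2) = k^4 - 2*k^3 - 5*k^2/4 + 9*k/2 - 9/4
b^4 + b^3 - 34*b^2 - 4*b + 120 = (b - 5)*(b - 2)*(b + 2)*(b + 6)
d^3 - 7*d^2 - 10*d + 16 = (d - 8)*(d - 1)*(d + 2)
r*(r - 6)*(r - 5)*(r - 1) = r^4 - 12*r^3 + 41*r^2 - 30*r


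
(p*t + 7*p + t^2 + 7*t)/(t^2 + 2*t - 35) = (p + t)/(t - 5)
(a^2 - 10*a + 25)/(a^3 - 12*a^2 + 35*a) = (a - 5)/(a*(a - 7))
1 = 1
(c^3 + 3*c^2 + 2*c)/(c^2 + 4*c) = (c^2 + 3*c + 2)/(c + 4)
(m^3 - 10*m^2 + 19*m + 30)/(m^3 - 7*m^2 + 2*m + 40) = (m^2 - 5*m - 6)/(m^2 - 2*m - 8)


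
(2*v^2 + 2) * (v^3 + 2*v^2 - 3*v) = 2*v^5 + 4*v^4 - 4*v^3 + 4*v^2 - 6*v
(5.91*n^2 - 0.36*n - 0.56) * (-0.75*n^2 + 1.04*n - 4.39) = -4.4325*n^4 + 6.4164*n^3 - 25.8993*n^2 + 0.998*n + 2.4584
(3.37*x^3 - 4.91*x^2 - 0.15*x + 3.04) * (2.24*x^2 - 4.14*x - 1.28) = 7.5488*x^5 - 24.9502*x^4 + 15.6778*x^3 + 13.7154*x^2 - 12.3936*x - 3.8912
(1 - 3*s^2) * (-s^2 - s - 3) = 3*s^4 + 3*s^3 + 8*s^2 - s - 3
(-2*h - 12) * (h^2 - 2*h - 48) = -2*h^3 - 8*h^2 + 120*h + 576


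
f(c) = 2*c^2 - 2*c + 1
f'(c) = 4*c - 2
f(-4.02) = 41.36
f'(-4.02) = -18.08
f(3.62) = 19.97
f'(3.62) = 12.48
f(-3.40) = 30.92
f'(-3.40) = -15.60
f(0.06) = 0.89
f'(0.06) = -1.76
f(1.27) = 1.69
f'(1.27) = 3.08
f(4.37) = 30.45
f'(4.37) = 15.48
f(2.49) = 8.42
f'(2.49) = 7.96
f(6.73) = 78.13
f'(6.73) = 24.92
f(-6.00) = 85.00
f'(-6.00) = -26.00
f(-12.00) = 313.00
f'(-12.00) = -50.00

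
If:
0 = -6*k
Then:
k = 0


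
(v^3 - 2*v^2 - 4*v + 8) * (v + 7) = v^4 + 5*v^3 - 18*v^2 - 20*v + 56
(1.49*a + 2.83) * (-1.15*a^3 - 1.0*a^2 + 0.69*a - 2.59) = -1.7135*a^4 - 4.7445*a^3 - 1.8019*a^2 - 1.9064*a - 7.3297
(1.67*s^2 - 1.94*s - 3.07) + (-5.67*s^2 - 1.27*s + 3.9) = -4.0*s^2 - 3.21*s + 0.83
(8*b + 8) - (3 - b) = 9*b + 5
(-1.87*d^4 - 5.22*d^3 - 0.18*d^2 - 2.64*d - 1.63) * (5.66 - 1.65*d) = 3.0855*d^5 - 1.9712*d^4 - 29.2482*d^3 + 3.3372*d^2 - 12.2529*d - 9.2258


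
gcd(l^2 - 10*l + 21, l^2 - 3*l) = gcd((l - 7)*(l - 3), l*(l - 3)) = l - 3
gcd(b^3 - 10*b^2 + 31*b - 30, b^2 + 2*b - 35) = b - 5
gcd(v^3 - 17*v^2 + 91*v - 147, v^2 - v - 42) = v - 7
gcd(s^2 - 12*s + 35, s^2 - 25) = s - 5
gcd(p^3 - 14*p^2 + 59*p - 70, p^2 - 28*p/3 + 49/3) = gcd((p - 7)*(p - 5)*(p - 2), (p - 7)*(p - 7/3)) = p - 7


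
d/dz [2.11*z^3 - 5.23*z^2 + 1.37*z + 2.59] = 6.33*z^2 - 10.46*z + 1.37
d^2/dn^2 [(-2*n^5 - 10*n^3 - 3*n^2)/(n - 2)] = 12*(-2*n^5 + 10*n^4 - 15*n^3 + 10*n^2 - 20*n - 2)/(n^3 - 6*n^2 + 12*n - 8)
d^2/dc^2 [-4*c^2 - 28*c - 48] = -8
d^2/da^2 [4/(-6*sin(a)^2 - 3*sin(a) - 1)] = 12*(48*sin(a)^4 + 18*sin(a)^3 - 77*sin(a)^2 - 37*sin(a) - 2)/(6*sin(a)^2 + 3*sin(a) + 1)^3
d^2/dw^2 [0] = 0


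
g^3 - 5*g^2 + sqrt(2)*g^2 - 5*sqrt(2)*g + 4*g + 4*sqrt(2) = (g - 4)*(g - 1)*(g + sqrt(2))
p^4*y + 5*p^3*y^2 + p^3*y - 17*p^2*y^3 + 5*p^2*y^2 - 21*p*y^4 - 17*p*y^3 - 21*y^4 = (p - 3*y)*(p + y)*(p + 7*y)*(p*y + y)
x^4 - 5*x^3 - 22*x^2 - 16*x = x*(x - 8)*(x + 1)*(x + 2)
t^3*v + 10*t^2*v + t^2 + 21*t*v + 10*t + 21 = (t + 3)*(t + 7)*(t*v + 1)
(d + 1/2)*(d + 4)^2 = d^3 + 17*d^2/2 + 20*d + 8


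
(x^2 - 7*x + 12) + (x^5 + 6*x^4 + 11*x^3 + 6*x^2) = x^5 + 6*x^4 + 11*x^3 + 7*x^2 - 7*x + 12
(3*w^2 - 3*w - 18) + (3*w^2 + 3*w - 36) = 6*w^2 - 54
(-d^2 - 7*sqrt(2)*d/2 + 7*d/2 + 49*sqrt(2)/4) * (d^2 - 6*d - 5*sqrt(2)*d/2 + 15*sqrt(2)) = -d^4 - sqrt(2)*d^3 + 19*d^3/2 - 7*d^2/2 + 19*sqrt(2)*d^2/2 - 665*d/4 - 21*sqrt(2)*d + 735/2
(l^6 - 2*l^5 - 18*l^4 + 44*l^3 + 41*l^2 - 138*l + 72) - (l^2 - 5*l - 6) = l^6 - 2*l^5 - 18*l^4 + 44*l^3 + 40*l^2 - 133*l + 78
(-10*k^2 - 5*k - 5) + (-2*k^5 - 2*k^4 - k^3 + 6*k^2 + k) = -2*k^5 - 2*k^4 - k^3 - 4*k^2 - 4*k - 5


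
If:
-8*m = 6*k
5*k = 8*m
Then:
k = 0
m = 0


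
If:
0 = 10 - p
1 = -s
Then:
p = 10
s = -1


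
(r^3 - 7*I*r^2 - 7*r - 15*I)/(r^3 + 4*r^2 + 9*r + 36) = (r^2 - 4*I*r + 5)/(r^2 + r*(4 + 3*I) + 12*I)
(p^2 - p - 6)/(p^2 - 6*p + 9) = (p + 2)/(p - 3)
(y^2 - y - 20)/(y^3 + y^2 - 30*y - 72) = (y - 5)/(y^2 - 3*y - 18)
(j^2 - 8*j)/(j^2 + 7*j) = (j - 8)/(j + 7)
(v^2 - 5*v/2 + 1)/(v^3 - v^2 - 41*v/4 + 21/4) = 2*(v - 2)/(2*v^2 - v - 21)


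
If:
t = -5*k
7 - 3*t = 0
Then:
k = -7/15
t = 7/3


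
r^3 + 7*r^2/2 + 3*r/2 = r*(r + 1/2)*(r + 3)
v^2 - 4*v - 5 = (v - 5)*(v + 1)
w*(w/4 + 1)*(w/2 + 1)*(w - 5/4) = w^4/8 + 19*w^3/32 + w^2/16 - 5*w/4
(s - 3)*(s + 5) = s^2 + 2*s - 15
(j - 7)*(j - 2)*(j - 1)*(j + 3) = j^4 - 7*j^3 - 7*j^2 + 55*j - 42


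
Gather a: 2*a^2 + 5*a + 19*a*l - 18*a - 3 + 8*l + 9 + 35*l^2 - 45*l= 2*a^2 + a*(19*l - 13) + 35*l^2 - 37*l + 6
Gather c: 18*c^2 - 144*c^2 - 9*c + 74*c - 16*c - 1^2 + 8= -126*c^2 + 49*c + 7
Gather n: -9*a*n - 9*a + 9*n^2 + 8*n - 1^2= -9*a + 9*n^2 + n*(8 - 9*a) - 1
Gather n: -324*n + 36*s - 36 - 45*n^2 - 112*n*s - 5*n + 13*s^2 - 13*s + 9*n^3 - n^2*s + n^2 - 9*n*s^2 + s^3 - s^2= 9*n^3 + n^2*(-s - 44) + n*(-9*s^2 - 112*s - 329) + s^3 + 12*s^2 + 23*s - 36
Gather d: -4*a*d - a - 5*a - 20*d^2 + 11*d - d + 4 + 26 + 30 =-6*a - 20*d^2 + d*(10 - 4*a) + 60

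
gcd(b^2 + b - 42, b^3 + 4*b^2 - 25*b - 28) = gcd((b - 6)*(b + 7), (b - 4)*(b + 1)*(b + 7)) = b + 7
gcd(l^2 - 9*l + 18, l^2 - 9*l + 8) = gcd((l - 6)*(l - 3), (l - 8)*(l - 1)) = 1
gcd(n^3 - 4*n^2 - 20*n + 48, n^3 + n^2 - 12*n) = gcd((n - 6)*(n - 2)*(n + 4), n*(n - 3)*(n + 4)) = n + 4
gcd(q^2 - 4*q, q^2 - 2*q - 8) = q - 4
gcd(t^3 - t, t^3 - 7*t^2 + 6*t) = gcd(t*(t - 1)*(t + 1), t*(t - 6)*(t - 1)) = t^2 - t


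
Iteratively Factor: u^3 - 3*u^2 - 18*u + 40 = (u - 2)*(u^2 - u - 20) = (u - 5)*(u - 2)*(u + 4)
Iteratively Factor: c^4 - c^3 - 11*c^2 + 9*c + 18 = (c - 2)*(c^3 + c^2 - 9*c - 9) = (c - 2)*(c + 1)*(c^2 - 9) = (c - 3)*(c - 2)*(c + 1)*(c + 3)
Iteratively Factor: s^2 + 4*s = (s + 4)*(s)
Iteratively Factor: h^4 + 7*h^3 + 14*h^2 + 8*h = (h + 4)*(h^3 + 3*h^2 + 2*h) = (h + 2)*(h + 4)*(h^2 + h) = h*(h + 2)*(h + 4)*(h + 1)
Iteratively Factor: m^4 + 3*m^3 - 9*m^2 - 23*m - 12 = (m + 1)*(m^3 + 2*m^2 - 11*m - 12) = (m - 3)*(m + 1)*(m^2 + 5*m + 4) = (m - 3)*(m + 1)*(m + 4)*(m + 1)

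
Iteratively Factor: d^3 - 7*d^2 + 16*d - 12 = (d - 2)*(d^2 - 5*d + 6) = (d - 3)*(d - 2)*(d - 2)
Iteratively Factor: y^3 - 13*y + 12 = (y - 3)*(y^2 + 3*y - 4) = (y - 3)*(y - 1)*(y + 4)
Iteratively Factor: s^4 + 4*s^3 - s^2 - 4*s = (s + 1)*(s^3 + 3*s^2 - 4*s) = s*(s + 1)*(s^2 + 3*s - 4) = s*(s - 1)*(s + 1)*(s + 4)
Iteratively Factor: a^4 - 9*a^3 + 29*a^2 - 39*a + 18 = (a - 2)*(a^3 - 7*a^2 + 15*a - 9) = (a - 3)*(a - 2)*(a^2 - 4*a + 3) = (a - 3)^2*(a - 2)*(a - 1)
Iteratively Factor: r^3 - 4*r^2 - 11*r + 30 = (r - 5)*(r^2 + r - 6) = (r - 5)*(r + 3)*(r - 2)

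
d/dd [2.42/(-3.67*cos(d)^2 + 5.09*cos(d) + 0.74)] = (12.3178 - 17.7628*cos(d))*sin(d)/(-3.67*cos(d)^2 + 5.09*cos(d) + 0.74)^2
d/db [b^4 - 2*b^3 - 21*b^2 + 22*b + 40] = 4*b^3 - 6*b^2 - 42*b + 22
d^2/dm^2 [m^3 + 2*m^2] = 6*m + 4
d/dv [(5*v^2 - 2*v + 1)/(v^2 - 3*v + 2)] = (-13*v^2 + 18*v - 1)/(v^4 - 6*v^3 + 13*v^2 - 12*v + 4)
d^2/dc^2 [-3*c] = 0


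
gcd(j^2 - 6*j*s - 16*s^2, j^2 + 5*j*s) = 1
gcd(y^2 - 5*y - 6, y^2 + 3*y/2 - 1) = 1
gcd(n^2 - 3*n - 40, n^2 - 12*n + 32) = n - 8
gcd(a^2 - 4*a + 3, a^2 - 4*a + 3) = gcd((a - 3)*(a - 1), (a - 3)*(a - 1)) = a^2 - 4*a + 3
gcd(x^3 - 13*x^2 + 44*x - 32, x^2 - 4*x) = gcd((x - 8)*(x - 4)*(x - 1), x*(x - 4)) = x - 4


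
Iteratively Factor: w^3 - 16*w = (w + 4)*(w^2 - 4*w) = w*(w + 4)*(w - 4)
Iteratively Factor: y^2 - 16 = (y + 4)*(y - 4)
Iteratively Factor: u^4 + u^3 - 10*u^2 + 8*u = (u)*(u^3 + u^2 - 10*u + 8) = u*(u + 4)*(u^2 - 3*u + 2) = u*(u - 1)*(u + 4)*(u - 2)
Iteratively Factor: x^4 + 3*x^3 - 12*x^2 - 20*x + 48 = (x + 4)*(x^3 - x^2 - 8*x + 12) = (x - 2)*(x + 4)*(x^2 + x - 6) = (x - 2)^2*(x + 4)*(x + 3)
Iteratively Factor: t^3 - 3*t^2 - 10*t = (t)*(t^2 - 3*t - 10) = t*(t + 2)*(t - 5)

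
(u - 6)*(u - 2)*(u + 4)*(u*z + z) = u^4*z - 3*u^3*z - 24*u^2*z + 28*u*z + 48*z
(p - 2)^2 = p^2 - 4*p + 4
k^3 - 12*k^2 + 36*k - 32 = (k - 8)*(k - 2)^2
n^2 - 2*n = n*(n - 2)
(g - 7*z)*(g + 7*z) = g^2 - 49*z^2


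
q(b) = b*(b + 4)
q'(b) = 2*b + 4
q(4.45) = 37.60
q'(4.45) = 12.90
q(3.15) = 22.52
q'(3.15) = 10.30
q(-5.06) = 5.36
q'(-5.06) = -6.12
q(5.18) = 47.55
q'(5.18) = 14.36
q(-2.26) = -3.93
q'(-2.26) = -0.52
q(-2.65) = -3.58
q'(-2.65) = -1.30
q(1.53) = 8.46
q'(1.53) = 7.06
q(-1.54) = -3.79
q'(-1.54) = 0.92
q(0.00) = 0.00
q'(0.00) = 4.00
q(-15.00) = 165.00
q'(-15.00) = -26.00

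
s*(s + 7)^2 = s^3 + 14*s^2 + 49*s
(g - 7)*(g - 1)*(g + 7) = g^3 - g^2 - 49*g + 49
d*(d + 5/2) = d^2 + 5*d/2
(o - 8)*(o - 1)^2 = o^3 - 10*o^2 + 17*o - 8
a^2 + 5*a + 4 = (a + 1)*(a + 4)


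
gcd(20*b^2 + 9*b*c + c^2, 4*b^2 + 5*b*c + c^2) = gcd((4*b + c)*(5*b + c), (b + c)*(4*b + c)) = 4*b + c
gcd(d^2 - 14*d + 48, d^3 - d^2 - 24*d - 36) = d - 6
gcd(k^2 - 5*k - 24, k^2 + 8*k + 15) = k + 3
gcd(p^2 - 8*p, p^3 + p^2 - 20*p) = p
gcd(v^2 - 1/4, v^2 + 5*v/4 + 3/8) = v + 1/2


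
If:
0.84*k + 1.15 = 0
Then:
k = -1.37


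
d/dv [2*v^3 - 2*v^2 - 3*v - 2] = 6*v^2 - 4*v - 3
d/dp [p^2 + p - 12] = 2*p + 1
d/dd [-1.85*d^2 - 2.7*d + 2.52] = -3.7*d - 2.7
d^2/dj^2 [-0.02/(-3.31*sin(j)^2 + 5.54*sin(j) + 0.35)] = (0.876488*sin(j)^4 - 1.100244*sin(j)^3 - 0.60822*sin(j)^2 + 2.161708*sin(j) - 1.274004)/(-3.31*sin(j)^2 + 5.54*sin(j) + 0.35)^3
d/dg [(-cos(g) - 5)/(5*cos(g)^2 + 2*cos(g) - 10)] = 5*(sin(g)^2 - 10*cos(g) - 5)*sin(g)/(5*cos(g)^2 + 2*cos(g) - 10)^2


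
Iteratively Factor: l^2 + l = (l)*(l + 1)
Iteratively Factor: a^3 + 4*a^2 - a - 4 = (a - 1)*(a^2 + 5*a + 4) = (a - 1)*(a + 1)*(a + 4)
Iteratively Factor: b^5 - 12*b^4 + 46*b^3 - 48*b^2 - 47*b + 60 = (b - 4)*(b^4 - 8*b^3 + 14*b^2 + 8*b - 15) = (b - 4)*(b + 1)*(b^3 - 9*b^2 + 23*b - 15) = (b - 4)*(b - 3)*(b + 1)*(b^2 - 6*b + 5) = (b - 5)*(b - 4)*(b - 3)*(b + 1)*(b - 1)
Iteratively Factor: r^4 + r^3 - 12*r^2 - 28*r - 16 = (r + 2)*(r^3 - r^2 - 10*r - 8) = (r + 1)*(r + 2)*(r^2 - 2*r - 8) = (r + 1)*(r + 2)^2*(r - 4)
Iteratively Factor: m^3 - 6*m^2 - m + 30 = (m - 5)*(m^2 - m - 6) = (m - 5)*(m + 2)*(m - 3)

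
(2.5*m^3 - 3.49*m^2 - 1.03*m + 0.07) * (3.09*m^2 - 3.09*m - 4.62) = 7.725*m^5 - 18.5091*m^4 - 3.9486*m^3 + 19.5228*m^2 + 4.5423*m - 0.3234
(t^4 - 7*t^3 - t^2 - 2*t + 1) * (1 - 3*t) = -3*t^5 + 22*t^4 - 4*t^3 + 5*t^2 - 5*t + 1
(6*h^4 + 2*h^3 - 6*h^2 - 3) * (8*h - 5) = 48*h^5 - 14*h^4 - 58*h^3 + 30*h^2 - 24*h + 15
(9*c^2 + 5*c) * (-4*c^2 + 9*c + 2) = -36*c^4 + 61*c^3 + 63*c^2 + 10*c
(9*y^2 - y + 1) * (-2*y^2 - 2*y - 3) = -18*y^4 - 16*y^3 - 27*y^2 + y - 3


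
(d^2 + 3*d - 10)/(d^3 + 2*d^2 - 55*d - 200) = (d - 2)/(d^2 - 3*d - 40)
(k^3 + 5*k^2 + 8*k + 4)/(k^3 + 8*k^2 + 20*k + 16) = (k + 1)/(k + 4)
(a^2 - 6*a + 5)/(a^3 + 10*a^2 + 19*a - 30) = (a - 5)/(a^2 + 11*a + 30)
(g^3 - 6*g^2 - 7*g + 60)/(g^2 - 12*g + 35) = (g^2 - g - 12)/(g - 7)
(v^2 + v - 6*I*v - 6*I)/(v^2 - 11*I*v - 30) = (v + 1)/(v - 5*I)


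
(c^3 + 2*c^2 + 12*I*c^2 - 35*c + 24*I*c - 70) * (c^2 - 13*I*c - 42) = c^5 + 2*c^4 - I*c^4 + 79*c^3 - 2*I*c^3 + 158*c^2 - 49*I*c^2 + 1470*c - 98*I*c + 2940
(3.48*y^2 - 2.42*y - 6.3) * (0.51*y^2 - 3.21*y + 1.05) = 1.7748*y^4 - 12.405*y^3 + 8.2092*y^2 + 17.682*y - 6.615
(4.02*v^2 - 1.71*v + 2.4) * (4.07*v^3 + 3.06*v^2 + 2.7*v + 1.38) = 16.3614*v^5 + 5.3415*v^4 + 15.3894*v^3 + 8.2746*v^2 + 4.1202*v + 3.312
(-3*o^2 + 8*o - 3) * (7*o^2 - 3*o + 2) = -21*o^4 + 65*o^3 - 51*o^2 + 25*o - 6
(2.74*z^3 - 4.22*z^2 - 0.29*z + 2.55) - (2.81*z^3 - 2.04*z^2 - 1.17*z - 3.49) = -0.0699999999999998*z^3 - 2.18*z^2 + 0.88*z + 6.04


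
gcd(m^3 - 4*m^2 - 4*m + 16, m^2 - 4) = m^2 - 4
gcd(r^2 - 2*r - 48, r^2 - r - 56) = r - 8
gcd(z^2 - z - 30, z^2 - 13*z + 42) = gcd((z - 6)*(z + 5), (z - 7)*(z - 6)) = z - 6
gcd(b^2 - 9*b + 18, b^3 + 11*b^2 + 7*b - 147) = b - 3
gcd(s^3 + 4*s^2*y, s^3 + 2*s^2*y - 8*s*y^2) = s^2 + 4*s*y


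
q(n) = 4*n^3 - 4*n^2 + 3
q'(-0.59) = 8.90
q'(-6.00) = 480.00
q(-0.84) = -2.19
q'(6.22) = 414.50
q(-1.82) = -34.36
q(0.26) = 2.80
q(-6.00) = -1005.00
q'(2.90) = 77.72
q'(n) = 12*n^2 - 8*n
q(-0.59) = 0.79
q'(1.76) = 23.09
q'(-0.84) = 15.19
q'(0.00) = 0.00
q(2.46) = 38.34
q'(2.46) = 52.94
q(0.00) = 3.00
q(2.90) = 66.92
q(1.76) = 12.42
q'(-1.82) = 54.31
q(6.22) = 810.81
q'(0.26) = -1.27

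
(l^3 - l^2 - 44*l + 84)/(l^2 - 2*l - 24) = (l^2 + 5*l - 14)/(l + 4)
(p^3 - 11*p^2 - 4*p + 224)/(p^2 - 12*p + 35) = (p^2 - 4*p - 32)/(p - 5)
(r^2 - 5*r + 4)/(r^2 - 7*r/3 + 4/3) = 3*(r - 4)/(3*r - 4)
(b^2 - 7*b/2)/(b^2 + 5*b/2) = (2*b - 7)/(2*b + 5)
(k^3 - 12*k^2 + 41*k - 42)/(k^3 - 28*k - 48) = (-k^3 + 12*k^2 - 41*k + 42)/(-k^3 + 28*k + 48)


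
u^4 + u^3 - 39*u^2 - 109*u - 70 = (u - 7)*(u + 1)*(u + 2)*(u + 5)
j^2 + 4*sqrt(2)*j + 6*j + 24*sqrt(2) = (j + 6)*(j + 4*sqrt(2))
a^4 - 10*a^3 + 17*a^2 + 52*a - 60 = (a - 6)*(a - 5)*(a - 1)*(a + 2)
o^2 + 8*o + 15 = (o + 3)*(o + 5)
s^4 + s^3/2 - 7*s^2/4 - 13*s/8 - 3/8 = (s - 3/2)*(s + 1/2)^2*(s + 1)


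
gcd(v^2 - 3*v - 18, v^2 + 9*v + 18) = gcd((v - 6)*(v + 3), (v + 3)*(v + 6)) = v + 3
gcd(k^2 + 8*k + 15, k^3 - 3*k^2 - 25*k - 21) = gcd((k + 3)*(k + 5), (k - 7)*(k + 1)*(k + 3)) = k + 3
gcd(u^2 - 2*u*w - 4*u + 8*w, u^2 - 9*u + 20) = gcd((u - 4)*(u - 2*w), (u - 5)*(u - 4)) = u - 4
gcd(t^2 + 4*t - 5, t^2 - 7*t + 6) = t - 1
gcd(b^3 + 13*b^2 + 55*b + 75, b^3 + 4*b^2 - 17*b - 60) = b^2 + 8*b + 15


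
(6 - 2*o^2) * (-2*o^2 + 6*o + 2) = 4*o^4 - 12*o^3 - 16*o^2 + 36*o + 12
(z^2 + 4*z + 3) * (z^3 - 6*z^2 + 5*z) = z^5 - 2*z^4 - 16*z^3 + 2*z^2 + 15*z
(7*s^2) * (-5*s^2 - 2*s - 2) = -35*s^4 - 14*s^3 - 14*s^2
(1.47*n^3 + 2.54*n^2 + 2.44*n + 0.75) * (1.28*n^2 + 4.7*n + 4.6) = 1.8816*n^5 + 10.1602*n^4 + 21.8232*n^3 + 24.112*n^2 + 14.749*n + 3.45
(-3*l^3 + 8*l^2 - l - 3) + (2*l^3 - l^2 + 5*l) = -l^3 + 7*l^2 + 4*l - 3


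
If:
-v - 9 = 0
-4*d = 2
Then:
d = -1/2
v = -9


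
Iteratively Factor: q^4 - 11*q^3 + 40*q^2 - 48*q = (q - 3)*(q^3 - 8*q^2 + 16*q) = (q - 4)*(q - 3)*(q^2 - 4*q) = q*(q - 4)*(q - 3)*(q - 4)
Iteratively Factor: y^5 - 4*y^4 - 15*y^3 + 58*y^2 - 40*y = (y - 2)*(y^4 - 2*y^3 - 19*y^2 + 20*y) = y*(y - 2)*(y^3 - 2*y^2 - 19*y + 20) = y*(y - 5)*(y - 2)*(y^2 + 3*y - 4) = y*(y - 5)*(y - 2)*(y + 4)*(y - 1)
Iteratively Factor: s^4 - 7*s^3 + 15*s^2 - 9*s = (s)*(s^3 - 7*s^2 + 15*s - 9) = s*(s - 3)*(s^2 - 4*s + 3) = s*(s - 3)*(s - 1)*(s - 3)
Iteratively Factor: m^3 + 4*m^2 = (m)*(m^2 + 4*m) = m*(m + 4)*(m)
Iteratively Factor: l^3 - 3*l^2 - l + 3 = (l + 1)*(l^2 - 4*l + 3) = (l - 3)*(l + 1)*(l - 1)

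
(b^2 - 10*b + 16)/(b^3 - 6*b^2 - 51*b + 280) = (b - 2)/(b^2 + 2*b - 35)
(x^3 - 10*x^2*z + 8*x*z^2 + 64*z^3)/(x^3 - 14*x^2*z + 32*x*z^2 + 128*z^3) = (x - 4*z)/(x - 8*z)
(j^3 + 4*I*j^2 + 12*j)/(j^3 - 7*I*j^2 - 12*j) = (j^2 + 4*I*j + 12)/(j^2 - 7*I*j - 12)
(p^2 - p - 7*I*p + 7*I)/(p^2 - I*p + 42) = (p - 1)/(p + 6*I)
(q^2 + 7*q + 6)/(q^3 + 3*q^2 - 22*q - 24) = 1/(q - 4)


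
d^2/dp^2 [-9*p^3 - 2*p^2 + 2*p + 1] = -54*p - 4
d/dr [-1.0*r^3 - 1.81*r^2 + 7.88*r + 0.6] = -3.0*r^2 - 3.62*r + 7.88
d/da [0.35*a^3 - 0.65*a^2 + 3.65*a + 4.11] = 1.05*a^2 - 1.3*a + 3.65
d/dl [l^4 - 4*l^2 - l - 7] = 4*l^3 - 8*l - 1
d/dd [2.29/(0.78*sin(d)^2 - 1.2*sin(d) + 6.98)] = (2.748 - 3.5724*sin(d))*cos(d)/(0.78*sin(d)^2 - 1.2*sin(d) + 6.98)^2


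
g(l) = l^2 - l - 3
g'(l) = 2*l - 1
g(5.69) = 23.69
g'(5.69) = 10.38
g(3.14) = 3.72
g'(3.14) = 5.28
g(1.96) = -1.12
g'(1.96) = 2.92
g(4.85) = 15.67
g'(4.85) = 8.70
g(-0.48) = -2.29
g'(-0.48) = -1.96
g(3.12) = 3.61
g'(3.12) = 5.24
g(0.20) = -3.16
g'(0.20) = -0.60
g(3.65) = 6.67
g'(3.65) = 6.30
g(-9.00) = 87.00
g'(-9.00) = -19.00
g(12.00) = 129.00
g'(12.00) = 23.00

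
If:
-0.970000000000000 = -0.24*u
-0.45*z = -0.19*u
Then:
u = 4.04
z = 1.71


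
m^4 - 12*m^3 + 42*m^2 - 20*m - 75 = (m - 5)^2*(m - 3)*(m + 1)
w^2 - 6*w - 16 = (w - 8)*(w + 2)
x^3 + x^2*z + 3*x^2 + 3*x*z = x*(x + 3)*(x + z)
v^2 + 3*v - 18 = (v - 3)*(v + 6)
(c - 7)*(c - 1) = c^2 - 8*c + 7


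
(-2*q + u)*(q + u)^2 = -2*q^3 - 3*q^2*u + u^3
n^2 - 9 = (n - 3)*(n + 3)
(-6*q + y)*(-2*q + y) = 12*q^2 - 8*q*y + y^2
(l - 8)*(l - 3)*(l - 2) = l^3 - 13*l^2 + 46*l - 48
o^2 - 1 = (o - 1)*(o + 1)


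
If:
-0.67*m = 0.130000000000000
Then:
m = -0.19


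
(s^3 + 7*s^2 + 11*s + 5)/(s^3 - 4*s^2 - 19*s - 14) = (s^2 + 6*s + 5)/(s^2 - 5*s - 14)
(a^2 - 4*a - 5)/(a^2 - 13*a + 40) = (a + 1)/(a - 8)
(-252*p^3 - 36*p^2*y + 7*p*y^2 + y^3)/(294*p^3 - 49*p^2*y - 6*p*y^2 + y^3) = (6*p + y)/(-7*p + y)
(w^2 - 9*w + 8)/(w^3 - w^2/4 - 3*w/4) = 4*(w - 8)/(w*(4*w + 3))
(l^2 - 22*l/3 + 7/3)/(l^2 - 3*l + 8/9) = 3*(l - 7)/(3*l - 8)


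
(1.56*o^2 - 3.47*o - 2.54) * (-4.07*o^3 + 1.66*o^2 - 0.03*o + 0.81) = -6.3492*o^5 + 16.7125*o^4 + 4.5308*o^3 - 2.8487*o^2 - 2.7345*o - 2.0574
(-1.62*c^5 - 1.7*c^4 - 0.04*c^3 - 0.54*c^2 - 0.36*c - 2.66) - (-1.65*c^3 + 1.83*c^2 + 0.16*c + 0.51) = -1.62*c^5 - 1.7*c^4 + 1.61*c^3 - 2.37*c^2 - 0.52*c - 3.17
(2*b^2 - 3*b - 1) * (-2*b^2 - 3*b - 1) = -4*b^4 + 9*b^2 + 6*b + 1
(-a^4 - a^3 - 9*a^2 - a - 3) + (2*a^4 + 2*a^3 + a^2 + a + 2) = a^4 + a^3 - 8*a^2 - 1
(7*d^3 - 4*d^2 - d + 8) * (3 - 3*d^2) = -21*d^5 + 12*d^4 + 24*d^3 - 36*d^2 - 3*d + 24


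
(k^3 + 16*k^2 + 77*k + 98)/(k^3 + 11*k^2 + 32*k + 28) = (k + 7)/(k + 2)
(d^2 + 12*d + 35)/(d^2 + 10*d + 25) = (d + 7)/(d + 5)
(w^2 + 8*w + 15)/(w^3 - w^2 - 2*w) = (w^2 + 8*w + 15)/(w*(w^2 - w - 2))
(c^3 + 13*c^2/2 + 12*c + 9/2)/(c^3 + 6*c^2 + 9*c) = (c + 1/2)/c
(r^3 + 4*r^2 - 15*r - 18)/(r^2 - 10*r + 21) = (r^2 + 7*r + 6)/(r - 7)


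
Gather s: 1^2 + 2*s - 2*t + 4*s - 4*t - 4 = 6*s - 6*t - 3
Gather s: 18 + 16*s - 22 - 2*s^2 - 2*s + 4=-2*s^2 + 14*s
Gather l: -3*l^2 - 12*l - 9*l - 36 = -3*l^2 - 21*l - 36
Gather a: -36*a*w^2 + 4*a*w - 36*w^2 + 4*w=a*(-36*w^2 + 4*w) - 36*w^2 + 4*w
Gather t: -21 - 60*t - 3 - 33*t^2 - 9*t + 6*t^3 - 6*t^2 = 6*t^3 - 39*t^2 - 69*t - 24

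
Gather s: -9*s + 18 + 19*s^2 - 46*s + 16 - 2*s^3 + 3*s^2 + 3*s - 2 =-2*s^3 + 22*s^2 - 52*s + 32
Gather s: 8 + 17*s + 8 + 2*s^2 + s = 2*s^2 + 18*s + 16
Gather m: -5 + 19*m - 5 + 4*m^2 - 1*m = 4*m^2 + 18*m - 10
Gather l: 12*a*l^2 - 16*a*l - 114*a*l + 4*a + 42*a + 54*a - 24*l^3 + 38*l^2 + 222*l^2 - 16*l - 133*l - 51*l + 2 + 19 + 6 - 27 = 100*a - 24*l^3 + l^2*(12*a + 260) + l*(-130*a - 200)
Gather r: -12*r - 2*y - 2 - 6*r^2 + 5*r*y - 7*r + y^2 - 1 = -6*r^2 + r*(5*y - 19) + y^2 - 2*y - 3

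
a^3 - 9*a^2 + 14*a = a*(a - 7)*(a - 2)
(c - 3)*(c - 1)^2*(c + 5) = c^4 - 18*c^2 + 32*c - 15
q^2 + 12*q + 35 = (q + 5)*(q + 7)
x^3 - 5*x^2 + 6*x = x*(x - 3)*(x - 2)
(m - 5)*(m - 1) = m^2 - 6*m + 5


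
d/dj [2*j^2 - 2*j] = 4*j - 2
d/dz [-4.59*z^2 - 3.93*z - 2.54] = -9.18*z - 3.93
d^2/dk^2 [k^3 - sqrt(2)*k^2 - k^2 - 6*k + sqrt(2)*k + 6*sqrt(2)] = 6*k - 2*sqrt(2) - 2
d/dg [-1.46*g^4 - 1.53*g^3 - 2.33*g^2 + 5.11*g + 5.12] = -5.84*g^3 - 4.59*g^2 - 4.66*g + 5.11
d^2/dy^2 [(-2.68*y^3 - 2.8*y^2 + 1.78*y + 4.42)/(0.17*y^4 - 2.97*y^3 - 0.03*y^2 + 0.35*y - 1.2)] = (-0.154904*y^9 - 0.485520000000008*y^8 + 9.01761600000015*y^7 - 58.540376*y^6 - 0.634236000000101*y^5 + 551.216748*y^4 + 157.505696*y^3 - 85.492152*y^2 - 118.33542*y - 5.80414)/(0.004913*y^12 - 0.257499*y^11 + 4.496058*y^10 - 26.076846*y^9 - 1.957752*y^8 + 12.878496*y^7 - 31.468962*y^6 - 2.16045*y^5 + 8.204535*y^4 - 12.711925*y^3 - 0.5706*y^2 + 1.512*y - 1.728)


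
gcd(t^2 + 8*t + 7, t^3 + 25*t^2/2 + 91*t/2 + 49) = t + 7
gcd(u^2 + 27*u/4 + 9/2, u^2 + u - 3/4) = 1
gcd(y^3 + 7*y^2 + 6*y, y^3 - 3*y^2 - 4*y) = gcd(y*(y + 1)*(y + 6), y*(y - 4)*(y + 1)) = y^2 + y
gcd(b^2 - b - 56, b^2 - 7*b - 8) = b - 8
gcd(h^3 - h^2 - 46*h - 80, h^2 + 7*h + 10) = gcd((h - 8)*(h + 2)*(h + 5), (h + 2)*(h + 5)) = h^2 + 7*h + 10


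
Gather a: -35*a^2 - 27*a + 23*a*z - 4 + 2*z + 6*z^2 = -35*a^2 + a*(23*z - 27) + 6*z^2 + 2*z - 4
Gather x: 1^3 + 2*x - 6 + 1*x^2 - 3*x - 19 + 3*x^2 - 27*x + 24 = 4*x^2 - 28*x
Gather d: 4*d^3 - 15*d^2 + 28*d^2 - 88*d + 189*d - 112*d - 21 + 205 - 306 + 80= 4*d^3 + 13*d^2 - 11*d - 42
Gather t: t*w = t*w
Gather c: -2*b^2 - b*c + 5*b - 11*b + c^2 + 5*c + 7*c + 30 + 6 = -2*b^2 - 6*b + c^2 + c*(12 - b) + 36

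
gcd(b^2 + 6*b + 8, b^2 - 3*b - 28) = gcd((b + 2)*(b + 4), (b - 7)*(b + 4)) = b + 4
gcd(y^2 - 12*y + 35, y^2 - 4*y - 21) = y - 7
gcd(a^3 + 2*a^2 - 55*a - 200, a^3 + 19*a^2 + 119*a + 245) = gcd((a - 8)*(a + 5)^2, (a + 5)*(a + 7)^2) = a + 5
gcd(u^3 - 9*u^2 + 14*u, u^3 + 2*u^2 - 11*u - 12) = 1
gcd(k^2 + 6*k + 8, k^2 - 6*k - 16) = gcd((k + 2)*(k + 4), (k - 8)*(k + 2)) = k + 2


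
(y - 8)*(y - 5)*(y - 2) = y^3 - 15*y^2 + 66*y - 80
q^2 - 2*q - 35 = (q - 7)*(q + 5)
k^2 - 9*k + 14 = (k - 7)*(k - 2)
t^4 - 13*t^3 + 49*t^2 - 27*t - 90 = (t - 6)*(t - 5)*(t - 3)*(t + 1)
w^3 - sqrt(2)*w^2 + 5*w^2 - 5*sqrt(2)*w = w*(w + 5)*(w - sqrt(2))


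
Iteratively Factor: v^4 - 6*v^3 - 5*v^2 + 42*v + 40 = (v - 4)*(v^3 - 2*v^2 - 13*v - 10) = (v - 5)*(v - 4)*(v^2 + 3*v + 2) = (v - 5)*(v - 4)*(v + 2)*(v + 1)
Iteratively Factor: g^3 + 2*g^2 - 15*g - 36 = (g + 3)*(g^2 - g - 12) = (g - 4)*(g + 3)*(g + 3)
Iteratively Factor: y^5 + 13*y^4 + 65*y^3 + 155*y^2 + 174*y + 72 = (y + 4)*(y^4 + 9*y^3 + 29*y^2 + 39*y + 18) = (y + 3)*(y + 4)*(y^3 + 6*y^2 + 11*y + 6) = (y + 1)*(y + 3)*(y + 4)*(y^2 + 5*y + 6) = (y + 1)*(y + 3)^2*(y + 4)*(y + 2)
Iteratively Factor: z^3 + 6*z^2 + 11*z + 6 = (z + 2)*(z^2 + 4*z + 3) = (z + 1)*(z + 2)*(z + 3)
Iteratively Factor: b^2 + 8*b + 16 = (b + 4)*(b + 4)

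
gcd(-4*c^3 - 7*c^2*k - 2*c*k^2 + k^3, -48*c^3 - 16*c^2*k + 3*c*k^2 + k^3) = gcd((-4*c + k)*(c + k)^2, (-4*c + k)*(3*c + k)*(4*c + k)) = 4*c - k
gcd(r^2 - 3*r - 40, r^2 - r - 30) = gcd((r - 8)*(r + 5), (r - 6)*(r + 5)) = r + 5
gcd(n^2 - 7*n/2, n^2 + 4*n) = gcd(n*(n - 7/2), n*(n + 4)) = n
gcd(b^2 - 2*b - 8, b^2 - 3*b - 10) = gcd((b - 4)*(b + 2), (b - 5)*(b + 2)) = b + 2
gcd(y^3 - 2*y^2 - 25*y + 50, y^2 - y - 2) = y - 2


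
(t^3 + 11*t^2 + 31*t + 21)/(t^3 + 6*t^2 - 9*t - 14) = (t + 3)/(t - 2)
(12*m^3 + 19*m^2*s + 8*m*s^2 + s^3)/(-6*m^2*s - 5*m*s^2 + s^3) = (12*m^2 + 7*m*s + s^2)/(s*(-6*m + s))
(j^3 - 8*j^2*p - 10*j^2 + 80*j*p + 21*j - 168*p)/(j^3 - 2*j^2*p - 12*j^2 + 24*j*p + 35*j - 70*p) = (-j^2 + 8*j*p + 3*j - 24*p)/(-j^2 + 2*j*p + 5*j - 10*p)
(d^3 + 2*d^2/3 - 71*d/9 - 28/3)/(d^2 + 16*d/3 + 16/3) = (d^2 - 2*d/3 - 7)/(d + 4)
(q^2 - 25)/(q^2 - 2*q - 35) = (q - 5)/(q - 7)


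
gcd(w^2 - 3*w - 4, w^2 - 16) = w - 4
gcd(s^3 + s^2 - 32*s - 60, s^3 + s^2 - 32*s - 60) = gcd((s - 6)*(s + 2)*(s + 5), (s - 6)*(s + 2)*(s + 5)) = s^3 + s^2 - 32*s - 60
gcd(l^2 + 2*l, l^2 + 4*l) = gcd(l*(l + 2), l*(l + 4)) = l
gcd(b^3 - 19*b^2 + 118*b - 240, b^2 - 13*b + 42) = b - 6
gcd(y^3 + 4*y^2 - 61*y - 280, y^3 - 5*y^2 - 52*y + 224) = y^2 - y - 56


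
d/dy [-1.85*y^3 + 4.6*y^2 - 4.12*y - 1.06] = -5.55*y^2 + 9.2*y - 4.12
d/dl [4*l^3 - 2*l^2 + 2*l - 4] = 12*l^2 - 4*l + 2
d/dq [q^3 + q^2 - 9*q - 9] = 3*q^2 + 2*q - 9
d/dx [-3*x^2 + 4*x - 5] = 4 - 6*x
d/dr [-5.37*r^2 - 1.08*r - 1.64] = -10.74*r - 1.08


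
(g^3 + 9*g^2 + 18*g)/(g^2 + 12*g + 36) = g*(g + 3)/(g + 6)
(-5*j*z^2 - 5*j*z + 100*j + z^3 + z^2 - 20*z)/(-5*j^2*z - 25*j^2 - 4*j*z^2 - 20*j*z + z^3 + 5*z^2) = (z - 4)/(j + z)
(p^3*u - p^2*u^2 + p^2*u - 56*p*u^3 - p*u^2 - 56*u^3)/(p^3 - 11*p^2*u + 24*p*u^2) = u*(p^2 + 7*p*u + p + 7*u)/(p*(p - 3*u))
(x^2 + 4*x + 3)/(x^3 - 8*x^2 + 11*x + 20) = (x + 3)/(x^2 - 9*x + 20)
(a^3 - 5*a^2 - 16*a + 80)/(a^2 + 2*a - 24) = (a^2 - a - 20)/(a + 6)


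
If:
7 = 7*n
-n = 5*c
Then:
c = -1/5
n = 1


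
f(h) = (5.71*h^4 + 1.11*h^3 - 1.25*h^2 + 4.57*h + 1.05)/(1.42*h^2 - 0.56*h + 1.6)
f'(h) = (0.56 - 2.84*h)*(5.71*h^4 + 1.11*h^3 - 1.25*h^2 + 4.57*h + 1.05)/(1.42*h^2 - 0.56*h + 1.6)^2 + (22.84*h^3 + 3.33*h^2 - 2.5*h + 4.57)/(1.42*h^2 - 0.56*h + 1.6) = (16.2164*h^5 - 8.0166*h^4 + 35.3008*h^3 - 0.461399999999999*h^2 - 6.982*h + 7.9)/(2.0164*h^4 - 1.5904*h^3 + 4.8576*h^2 - 1.792*h + 2.56)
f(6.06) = 157.50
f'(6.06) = 51.08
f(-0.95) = -0.21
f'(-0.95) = -3.02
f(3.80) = 62.67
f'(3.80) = 32.80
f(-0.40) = -0.44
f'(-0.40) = 1.90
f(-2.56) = 16.84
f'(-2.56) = -17.71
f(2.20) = 20.80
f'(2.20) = 19.34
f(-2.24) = 11.61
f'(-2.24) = -14.98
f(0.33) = 1.61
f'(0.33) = 2.75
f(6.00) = 154.44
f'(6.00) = 50.60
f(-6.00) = 126.41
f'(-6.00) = -45.81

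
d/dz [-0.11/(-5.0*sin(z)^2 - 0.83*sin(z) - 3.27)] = -(1.1*sin(z) + 0.0913)*cos(z)/(5.0*sin(z)^2 + 0.83*sin(z) + 3.27)^2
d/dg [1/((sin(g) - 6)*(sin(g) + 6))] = -sin(2*g)/((sin(g) - 6)^2*(sin(g) + 6)^2)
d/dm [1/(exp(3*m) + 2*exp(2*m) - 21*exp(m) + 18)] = (-3*exp(2*m) - 4*exp(m) + 21)*exp(m)/(exp(3*m) + 2*exp(2*m) - 21*exp(m) + 18)^2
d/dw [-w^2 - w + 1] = -2*w - 1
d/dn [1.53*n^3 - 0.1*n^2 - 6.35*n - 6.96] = 4.59*n^2 - 0.2*n - 6.35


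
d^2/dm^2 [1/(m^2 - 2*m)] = 2*(-m*(m - 2) + 4*(m - 1)^2)/(m^3*(m - 2)^3)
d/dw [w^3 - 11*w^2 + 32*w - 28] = 3*w^2 - 22*w + 32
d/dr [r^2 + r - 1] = 2*r + 1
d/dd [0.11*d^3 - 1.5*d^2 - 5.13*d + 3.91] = 0.33*d^2 - 3.0*d - 5.13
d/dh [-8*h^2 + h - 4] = 1 - 16*h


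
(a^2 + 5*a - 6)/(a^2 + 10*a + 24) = (a - 1)/(a + 4)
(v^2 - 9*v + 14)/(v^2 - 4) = (v - 7)/(v + 2)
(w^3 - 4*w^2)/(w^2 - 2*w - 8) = w^2/(w + 2)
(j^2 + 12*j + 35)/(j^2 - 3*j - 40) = (j + 7)/(j - 8)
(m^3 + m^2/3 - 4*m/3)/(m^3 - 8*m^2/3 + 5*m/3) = (3*m + 4)/(3*m - 5)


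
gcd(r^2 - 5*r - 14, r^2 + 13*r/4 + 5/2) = r + 2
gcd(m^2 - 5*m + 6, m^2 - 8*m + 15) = m - 3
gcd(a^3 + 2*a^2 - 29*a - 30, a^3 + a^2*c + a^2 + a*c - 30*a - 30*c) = a^2 + a - 30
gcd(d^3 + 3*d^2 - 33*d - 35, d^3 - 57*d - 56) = d^2 + 8*d + 7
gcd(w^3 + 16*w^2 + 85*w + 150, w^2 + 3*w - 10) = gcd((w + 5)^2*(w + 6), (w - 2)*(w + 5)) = w + 5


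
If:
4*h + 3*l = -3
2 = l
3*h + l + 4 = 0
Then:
No Solution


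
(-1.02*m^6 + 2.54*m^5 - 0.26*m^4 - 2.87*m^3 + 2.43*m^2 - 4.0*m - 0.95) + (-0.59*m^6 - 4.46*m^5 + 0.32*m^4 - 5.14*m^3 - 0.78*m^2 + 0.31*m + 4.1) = -1.61*m^6 - 1.92*m^5 + 0.06*m^4 - 8.01*m^3 + 1.65*m^2 - 3.69*m + 3.15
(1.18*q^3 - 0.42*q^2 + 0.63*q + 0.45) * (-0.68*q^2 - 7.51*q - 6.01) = -0.8024*q^5 - 8.5762*q^4 - 4.366*q^3 - 2.5131*q^2 - 7.1658*q - 2.7045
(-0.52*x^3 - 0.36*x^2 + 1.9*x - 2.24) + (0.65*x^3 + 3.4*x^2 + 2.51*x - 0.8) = 0.13*x^3 + 3.04*x^2 + 4.41*x - 3.04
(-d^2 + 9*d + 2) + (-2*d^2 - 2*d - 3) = -3*d^2 + 7*d - 1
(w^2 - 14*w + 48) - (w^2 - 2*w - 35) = 83 - 12*w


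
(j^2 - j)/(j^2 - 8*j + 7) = j/(j - 7)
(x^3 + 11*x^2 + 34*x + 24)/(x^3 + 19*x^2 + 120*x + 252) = (x^2 + 5*x + 4)/(x^2 + 13*x + 42)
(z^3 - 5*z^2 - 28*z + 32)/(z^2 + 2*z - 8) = (z^2 - 9*z + 8)/(z - 2)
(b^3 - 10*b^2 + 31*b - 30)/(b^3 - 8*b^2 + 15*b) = (b - 2)/b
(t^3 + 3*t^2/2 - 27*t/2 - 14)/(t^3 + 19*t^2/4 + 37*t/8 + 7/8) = 4*(2*t^2 + t - 28)/(8*t^2 + 30*t + 7)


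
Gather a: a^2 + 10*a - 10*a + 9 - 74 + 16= a^2 - 49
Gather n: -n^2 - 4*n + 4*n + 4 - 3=1 - n^2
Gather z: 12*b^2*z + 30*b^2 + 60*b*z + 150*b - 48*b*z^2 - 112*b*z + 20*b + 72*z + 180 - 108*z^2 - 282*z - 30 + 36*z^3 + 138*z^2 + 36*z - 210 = 30*b^2 + 170*b + 36*z^3 + z^2*(30 - 48*b) + z*(12*b^2 - 52*b - 174) - 60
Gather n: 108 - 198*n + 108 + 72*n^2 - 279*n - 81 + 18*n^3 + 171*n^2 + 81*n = 18*n^3 + 243*n^2 - 396*n + 135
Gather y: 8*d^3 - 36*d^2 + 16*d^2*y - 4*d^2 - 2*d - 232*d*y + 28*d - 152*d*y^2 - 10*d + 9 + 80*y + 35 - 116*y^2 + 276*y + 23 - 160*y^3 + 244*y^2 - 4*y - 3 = 8*d^3 - 40*d^2 + 16*d - 160*y^3 + y^2*(128 - 152*d) + y*(16*d^2 - 232*d + 352) + 64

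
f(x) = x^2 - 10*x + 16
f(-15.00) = 391.00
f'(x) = 2*x - 10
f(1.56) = 2.83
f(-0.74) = 23.95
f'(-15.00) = -40.00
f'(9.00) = 8.00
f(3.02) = -5.08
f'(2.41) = -5.18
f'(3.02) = -3.96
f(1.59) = 2.63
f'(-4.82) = -19.64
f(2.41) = -2.29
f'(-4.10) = -18.20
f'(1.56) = -6.88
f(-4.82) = 87.43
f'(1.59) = -6.82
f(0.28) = 13.28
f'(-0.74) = -11.48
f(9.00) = 7.00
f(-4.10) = 73.81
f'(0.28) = -9.44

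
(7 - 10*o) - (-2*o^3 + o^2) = 2*o^3 - o^2 - 10*o + 7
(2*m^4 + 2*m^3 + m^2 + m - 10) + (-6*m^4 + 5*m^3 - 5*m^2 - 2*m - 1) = -4*m^4 + 7*m^3 - 4*m^2 - m - 11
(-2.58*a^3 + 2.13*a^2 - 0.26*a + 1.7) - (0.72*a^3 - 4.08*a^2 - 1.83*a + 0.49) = -3.3*a^3 + 6.21*a^2 + 1.57*a + 1.21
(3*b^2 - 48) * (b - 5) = 3*b^3 - 15*b^2 - 48*b + 240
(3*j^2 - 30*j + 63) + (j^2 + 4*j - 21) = 4*j^2 - 26*j + 42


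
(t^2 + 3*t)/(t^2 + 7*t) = (t + 3)/(t + 7)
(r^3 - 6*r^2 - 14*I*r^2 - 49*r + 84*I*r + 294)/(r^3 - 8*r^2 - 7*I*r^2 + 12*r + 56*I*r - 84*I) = (r - 7*I)/(r - 2)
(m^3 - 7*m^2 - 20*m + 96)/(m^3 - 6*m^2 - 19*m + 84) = (m - 8)/(m - 7)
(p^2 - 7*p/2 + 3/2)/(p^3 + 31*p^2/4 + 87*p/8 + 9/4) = 4*(2*p^2 - 7*p + 3)/(8*p^3 + 62*p^2 + 87*p + 18)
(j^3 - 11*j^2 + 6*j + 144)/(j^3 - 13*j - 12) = (j^2 - 14*j + 48)/(j^2 - 3*j - 4)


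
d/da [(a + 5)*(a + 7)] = 2*a + 12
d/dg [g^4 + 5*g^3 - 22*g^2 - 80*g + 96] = 4*g^3 + 15*g^2 - 44*g - 80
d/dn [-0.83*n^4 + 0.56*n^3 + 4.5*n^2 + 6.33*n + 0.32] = -3.32*n^3 + 1.68*n^2 + 9.0*n + 6.33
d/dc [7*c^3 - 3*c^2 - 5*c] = 21*c^2 - 6*c - 5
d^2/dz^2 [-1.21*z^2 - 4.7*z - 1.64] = -2.42000000000000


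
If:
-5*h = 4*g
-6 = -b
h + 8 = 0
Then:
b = 6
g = 10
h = -8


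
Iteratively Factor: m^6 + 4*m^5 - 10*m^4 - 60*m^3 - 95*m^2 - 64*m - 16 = (m + 1)*(m^5 + 3*m^4 - 13*m^3 - 47*m^2 - 48*m - 16) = (m + 1)^2*(m^4 + 2*m^3 - 15*m^2 - 32*m - 16) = (m + 1)^2*(m + 4)*(m^3 - 2*m^2 - 7*m - 4) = (m - 4)*(m + 1)^2*(m + 4)*(m^2 + 2*m + 1) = (m - 4)*(m + 1)^3*(m + 4)*(m + 1)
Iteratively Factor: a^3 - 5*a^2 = (a - 5)*(a^2) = a*(a - 5)*(a)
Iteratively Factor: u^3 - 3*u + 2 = (u - 1)*(u^2 + u - 2) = (u - 1)^2*(u + 2)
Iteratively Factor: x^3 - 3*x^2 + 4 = (x - 2)*(x^2 - x - 2) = (x - 2)*(x + 1)*(x - 2)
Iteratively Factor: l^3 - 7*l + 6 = (l - 1)*(l^2 + l - 6) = (l - 2)*(l - 1)*(l + 3)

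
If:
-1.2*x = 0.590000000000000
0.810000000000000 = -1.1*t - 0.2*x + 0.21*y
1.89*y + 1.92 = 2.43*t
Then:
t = -1.11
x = -0.49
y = -2.45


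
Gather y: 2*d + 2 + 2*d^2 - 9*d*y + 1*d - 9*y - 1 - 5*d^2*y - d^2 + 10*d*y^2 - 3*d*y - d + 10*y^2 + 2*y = d^2 + 2*d + y^2*(10*d + 10) + y*(-5*d^2 - 12*d - 7) + 1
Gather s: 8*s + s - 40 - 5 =9*s - 45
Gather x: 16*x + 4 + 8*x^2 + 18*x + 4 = 8*x^2 + 34*x + 8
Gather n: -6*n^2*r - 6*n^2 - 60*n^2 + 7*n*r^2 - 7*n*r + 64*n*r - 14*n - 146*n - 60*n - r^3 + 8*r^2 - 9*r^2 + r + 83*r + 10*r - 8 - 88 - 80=n^2*(-6*r - 66) + n*(7*r^2 + 57*r - 220) - r^3 - r^2 + 94*r - 176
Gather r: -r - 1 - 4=-r - 5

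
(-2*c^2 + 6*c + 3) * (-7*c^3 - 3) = 14*c^5 - 42*c^4 - 21*c^3 + 6*c^2 - 18*c - 9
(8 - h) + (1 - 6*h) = 9 - 7*h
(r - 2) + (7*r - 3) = 8*r - 5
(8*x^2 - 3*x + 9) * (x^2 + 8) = 8*x^4 - 3*x^3 + 73*x^2 - 24*x + 72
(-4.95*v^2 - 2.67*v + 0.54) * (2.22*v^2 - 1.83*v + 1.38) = -10.989*v^4 + 3.1311*v^3 - 0.746099999999999*v^2 - 4.6728*v + 0.7452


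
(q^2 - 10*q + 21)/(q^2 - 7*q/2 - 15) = 2*(-q^2 + 10*q - 21)/(-2*q^2 + 7*q + 30)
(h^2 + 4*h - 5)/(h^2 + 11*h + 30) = (h - 1)/(h + 6)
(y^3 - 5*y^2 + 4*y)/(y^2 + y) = (y^2 - 5*y + 4)/(y + 1)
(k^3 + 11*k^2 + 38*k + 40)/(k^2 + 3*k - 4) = (k^2 + 7*k + 10)/(k - 1)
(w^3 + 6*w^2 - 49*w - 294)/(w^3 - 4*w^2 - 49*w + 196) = (w + 6)/(w - 4)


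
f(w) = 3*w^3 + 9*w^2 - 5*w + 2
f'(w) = 9*w^2 + 18*w - 5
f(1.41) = 21.25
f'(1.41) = 38.27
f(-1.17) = 15.37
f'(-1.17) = -13.74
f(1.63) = 30.75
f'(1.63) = 48.25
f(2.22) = 68.08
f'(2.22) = 79.32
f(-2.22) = 24.63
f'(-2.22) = -0.60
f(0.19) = 1.40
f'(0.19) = -1.26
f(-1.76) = 22.32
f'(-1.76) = -8.80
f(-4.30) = -48.61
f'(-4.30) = 84.01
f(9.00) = 2873.00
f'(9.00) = 886.00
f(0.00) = 2.00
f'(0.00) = -5.00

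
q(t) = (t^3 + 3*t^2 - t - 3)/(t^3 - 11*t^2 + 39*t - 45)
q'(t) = (-3*t^2 + 22*t - 39)*(t^3 + 3*t^2 - t - 3)/(t^3 - 11*t^2 + 39*t - 45)^2 + (3*t^2 + 6*t - 1)/(t^3 - 11*t^2 + 39*t - 45) = 2*(-7*t^3 + 19*t^2 + 47*t - 27)/(t^5 - 19*t^4 + 142*t^3 - 522*t^2 + 945*t - 675)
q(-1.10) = -0.00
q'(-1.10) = 0.04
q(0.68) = 0.09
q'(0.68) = -0.10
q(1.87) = -3.04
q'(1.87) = -11.54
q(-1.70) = -0.02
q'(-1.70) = 0.01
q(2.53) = -54.74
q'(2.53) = -316.28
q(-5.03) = 0.08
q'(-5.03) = -0.04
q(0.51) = 0.09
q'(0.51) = -0.01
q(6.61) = 19.55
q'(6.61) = -14.89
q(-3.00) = 0.00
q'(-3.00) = -0.03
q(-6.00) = 0.12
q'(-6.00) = -0.04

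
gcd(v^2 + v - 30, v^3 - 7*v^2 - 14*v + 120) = v - 5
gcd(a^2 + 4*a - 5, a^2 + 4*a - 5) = a^2 + 4*a - 5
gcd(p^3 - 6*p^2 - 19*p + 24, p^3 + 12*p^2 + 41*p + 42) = p + 3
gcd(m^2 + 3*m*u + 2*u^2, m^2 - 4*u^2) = m + 2*u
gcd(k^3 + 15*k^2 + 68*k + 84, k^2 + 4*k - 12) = k + 6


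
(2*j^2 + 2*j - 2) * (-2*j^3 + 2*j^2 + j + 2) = -4*j^5 + 10*j^3 + 2*j^2 + 2*j - 4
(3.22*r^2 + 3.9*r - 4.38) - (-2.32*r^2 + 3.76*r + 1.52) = 5.54*r^2 + 0.14*r - 5.9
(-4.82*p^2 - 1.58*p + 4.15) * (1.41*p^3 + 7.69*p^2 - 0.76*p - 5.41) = -6.7962*p^5 - 39.2936*p^4 - 2.6355*p^3 + 59.1905*p^2 + 5.3938*p - 22.4515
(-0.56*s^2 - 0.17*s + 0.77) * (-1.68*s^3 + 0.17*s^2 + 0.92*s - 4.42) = 0.9408*s^5 + 0.1904*s^4 - 1.8377*s^3 + 2.4497*s^2 + 1.4598*s - 3.4034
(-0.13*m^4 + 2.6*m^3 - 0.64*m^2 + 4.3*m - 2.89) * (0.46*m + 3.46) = -0.0598*m^5 + 0.7462*m^4 + 8.7016*m^3 - 0.2364*m^2 + 13.5486*m - 9.9994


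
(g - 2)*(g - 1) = g^2 - 3*g + 2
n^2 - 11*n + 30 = (n - 6)*(n - 5)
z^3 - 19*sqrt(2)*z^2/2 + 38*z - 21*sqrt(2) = (z - 7*sqrt(2))*(z - 3*sqrt(2)/2)*(z - sqrt(2))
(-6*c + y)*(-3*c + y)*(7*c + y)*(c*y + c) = 126*c^4*y + 126*c^4 - 45*c^3*y^2 - 45*c^3*y - 2*c^2*y^3 - 2*c^2*y^2 + c*y^4 + c*y^3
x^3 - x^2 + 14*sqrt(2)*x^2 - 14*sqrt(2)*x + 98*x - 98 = (x - 1)*(x + 7*sqrt(2))^2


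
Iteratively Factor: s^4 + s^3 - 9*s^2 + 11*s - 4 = (s + 4)*(s^3 - 3*s^2 + 3*s - 1) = (s - 1)*(s + 4)*(s^2 - 2*s + 1) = (s - 1)^2*(s + 4)*(s - 1)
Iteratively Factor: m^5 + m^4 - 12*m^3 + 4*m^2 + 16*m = (m - 2)*(m^4 + 3*m^3 - 6*m^2 - 8*m) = (m - 2)*(m + 1)*(m^3 + 2*m^2 - 8*m) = m*(m - 2)*(m + 1)*(m^2 + 2*m - 8) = m*(m - 2)*(m + 1)*(m + 4)*(m - 2)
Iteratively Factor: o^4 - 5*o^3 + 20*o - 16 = (o - 2)*(o^3 - 3*o^2 - 6*o + 8) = (o - 4)*(o - 2)*(o^2 + o - 2) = (o - 4)*(o - 2)*(o + 2)*(o - 1)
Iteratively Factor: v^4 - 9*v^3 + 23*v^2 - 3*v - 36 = (v + 1)*(v^3 - 10*v^2 + 33*v - 36) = (v - 3)*(v + 1)*(v^2 - 7*v + 12) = (v - 3)^2*(v + 1)*(v - 4)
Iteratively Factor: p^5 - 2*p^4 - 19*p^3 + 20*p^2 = (p - 1)*(p^4 - p^3 - 20*p^2) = (p - 1)*(p + 4)*(p^3 - 5*p^2) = p*(p - 1)*(p + 4)*(p^2 - 5*p) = p*(p - 5)*(p - 1)*(p + 4)*(p)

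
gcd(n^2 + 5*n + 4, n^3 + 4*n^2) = n + 4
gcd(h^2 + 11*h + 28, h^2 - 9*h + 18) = 1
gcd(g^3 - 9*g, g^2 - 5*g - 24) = g + 3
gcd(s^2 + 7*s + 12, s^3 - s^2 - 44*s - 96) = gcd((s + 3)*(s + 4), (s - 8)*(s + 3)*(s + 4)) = s^2 + 7*s + 12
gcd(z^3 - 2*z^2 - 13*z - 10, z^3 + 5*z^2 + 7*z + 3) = z + 1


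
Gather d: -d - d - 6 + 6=-2*d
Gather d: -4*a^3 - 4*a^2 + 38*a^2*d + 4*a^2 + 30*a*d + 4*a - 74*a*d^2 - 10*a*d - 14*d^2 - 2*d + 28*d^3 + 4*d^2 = -4*a^3 + 4*a + 28*d^3 + d^2*(-74*a - 10) + d*(38*a^2 + 20*a - 2)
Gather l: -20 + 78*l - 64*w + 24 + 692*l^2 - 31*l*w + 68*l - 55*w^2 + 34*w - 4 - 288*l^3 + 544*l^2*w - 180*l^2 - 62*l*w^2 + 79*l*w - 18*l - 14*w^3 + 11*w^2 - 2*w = -288*l^3 + l^2*(544*w + 512) + l*(-62*w^2 + 48*w + 128) - 14*w^3 - 44*w^2 - 32*w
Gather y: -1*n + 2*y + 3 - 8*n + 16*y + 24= -9*n + 18*y + 27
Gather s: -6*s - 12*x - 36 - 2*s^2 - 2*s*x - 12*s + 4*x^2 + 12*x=-2*s^2 + s*(-2*x - 18) + 4*x^2 - 36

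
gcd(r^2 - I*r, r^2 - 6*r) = r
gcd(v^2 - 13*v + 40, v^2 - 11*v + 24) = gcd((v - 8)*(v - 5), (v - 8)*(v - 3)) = v - 8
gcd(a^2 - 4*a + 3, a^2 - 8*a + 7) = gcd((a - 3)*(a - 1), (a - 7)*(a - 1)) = a - 1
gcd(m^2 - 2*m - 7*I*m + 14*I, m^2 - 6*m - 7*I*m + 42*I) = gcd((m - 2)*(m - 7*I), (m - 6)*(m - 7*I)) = m - 7*I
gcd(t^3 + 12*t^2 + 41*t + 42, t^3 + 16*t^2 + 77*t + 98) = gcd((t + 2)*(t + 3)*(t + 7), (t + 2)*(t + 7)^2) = t^2 + 9*t + 14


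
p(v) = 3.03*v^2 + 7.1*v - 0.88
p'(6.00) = 43.46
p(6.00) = 150.80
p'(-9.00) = -47.44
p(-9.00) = 180.65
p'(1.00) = 13.16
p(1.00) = 9.25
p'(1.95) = 18.92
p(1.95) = 24.49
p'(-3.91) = -16.59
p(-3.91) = 17.68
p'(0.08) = 7.58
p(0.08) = -0.29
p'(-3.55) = -14.41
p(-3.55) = 12.10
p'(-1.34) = -1.02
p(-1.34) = -4.95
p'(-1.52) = -2.11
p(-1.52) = -4.67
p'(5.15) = 38.31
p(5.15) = 116.05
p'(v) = 6.06*v + 7.1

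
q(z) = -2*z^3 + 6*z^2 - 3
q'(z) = -6*z^2 + 12*z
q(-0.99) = 4.82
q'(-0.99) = -17.76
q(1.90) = 4.94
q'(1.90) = 1.14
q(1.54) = 3.93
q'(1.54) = 4.25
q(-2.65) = 76.35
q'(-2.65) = -73.94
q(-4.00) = 221.00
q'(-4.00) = -144.00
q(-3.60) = 168.07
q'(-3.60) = -120.96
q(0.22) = -2.73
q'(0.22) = 2.35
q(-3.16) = 120.02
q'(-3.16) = -97.83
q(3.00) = -3.00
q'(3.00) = -18.00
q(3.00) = -3.00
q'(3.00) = -18.00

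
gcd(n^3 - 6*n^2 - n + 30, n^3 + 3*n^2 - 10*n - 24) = n^2 - n - 6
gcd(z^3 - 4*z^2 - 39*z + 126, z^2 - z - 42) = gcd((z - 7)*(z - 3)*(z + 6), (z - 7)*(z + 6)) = z^2 - z - 42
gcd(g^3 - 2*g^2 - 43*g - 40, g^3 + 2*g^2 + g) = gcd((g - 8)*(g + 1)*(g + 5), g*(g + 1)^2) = g + 1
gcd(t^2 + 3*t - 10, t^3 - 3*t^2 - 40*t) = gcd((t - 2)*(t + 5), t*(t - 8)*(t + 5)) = t + 5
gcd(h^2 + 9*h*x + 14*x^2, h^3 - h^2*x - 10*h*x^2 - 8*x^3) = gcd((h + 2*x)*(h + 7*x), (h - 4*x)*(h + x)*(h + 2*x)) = h + 2*x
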